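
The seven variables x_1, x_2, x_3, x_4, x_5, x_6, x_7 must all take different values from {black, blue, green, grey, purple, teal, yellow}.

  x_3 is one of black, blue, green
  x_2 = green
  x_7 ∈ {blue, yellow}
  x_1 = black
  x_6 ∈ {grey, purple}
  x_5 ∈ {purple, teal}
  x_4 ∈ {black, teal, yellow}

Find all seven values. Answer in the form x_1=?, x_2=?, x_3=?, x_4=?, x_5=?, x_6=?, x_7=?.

x_1=black, x_2=green, x_3=blue, x_4=teal, x_5=purple, x_6=grey, x_7=yellow

x_1 must be black (only option left). Strike black from x_3, x_4.
x_2's domain is down to {green}, so x_2 = green. Remove green from x_3.
x_3 must be blue (only option left). Remove blue from x_7.
x_7's domain is down to {yellow}, so x_7 = yellow. So x_4 can't be yellow.
x_4's domain is down to {teal}, so x_4 = teal. Eliminate teal elsewhere: x_5.
x_5's domain is down to {purple}, so x_5 = purple. Remove purple from x_6.
x_6's domain is down to {grey}, so x_6 = grey.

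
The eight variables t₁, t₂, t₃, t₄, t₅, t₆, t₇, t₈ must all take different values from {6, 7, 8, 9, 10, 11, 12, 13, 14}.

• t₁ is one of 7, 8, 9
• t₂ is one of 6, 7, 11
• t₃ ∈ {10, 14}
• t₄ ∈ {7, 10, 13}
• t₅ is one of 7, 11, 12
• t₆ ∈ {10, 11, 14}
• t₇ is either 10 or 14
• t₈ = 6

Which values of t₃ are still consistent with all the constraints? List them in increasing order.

t₈ must be 6 (only option left). Remove 6 from t₂.
t₃ and t₇ between them cover only {10, 14} — a naked pair. Remove those values from t₄, t₆.
t₆ has just one choice, so t₆ = 11. So t₂, t₅ can't be 11.
That leaves t₂ = 7. Strike 7 from t₁, t₄, t₅.
t₄ has just one choice, so t₄ = 13.
t₅'s domain is down to {12}, so t₅ = 12.
No further eliminations apply; t₃ can still be any of 10, 14.

10, 14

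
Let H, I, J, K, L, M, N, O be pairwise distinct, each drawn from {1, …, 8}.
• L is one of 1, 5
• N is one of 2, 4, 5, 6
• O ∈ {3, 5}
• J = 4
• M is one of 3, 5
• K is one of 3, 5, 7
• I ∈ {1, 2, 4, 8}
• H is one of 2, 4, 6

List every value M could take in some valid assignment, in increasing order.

J must be 4 (only option left). So H, I, N can't be 4.
The 7 still-open variables together cover exactly {1, 2, 3, 5, 6, 7, 8} — 7 values for 7 variables — and 7 appears only in K's list, so K = 7.
The 6 still-open variables draw from only 6 values {1, 2, 3, 5, 6, 8}, so each is used; only I can be 8, hence I = 8.
The 5 still-open variables together cover exactly {1, 2, 3, 5, 6} — 5 values for 5 variables — and 1 appears only in L's list, so L = 1.
The 2 variables M and O are confined to {3, 5}, which locks those values in; drop them from N.
No further eliminations apply; M can still be any of 3, 5.

3, 5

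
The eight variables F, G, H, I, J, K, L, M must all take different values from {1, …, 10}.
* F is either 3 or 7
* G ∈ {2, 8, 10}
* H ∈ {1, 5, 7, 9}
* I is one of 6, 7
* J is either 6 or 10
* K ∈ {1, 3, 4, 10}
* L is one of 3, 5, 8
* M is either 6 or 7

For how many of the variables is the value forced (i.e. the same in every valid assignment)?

I and M share exactly the 2 values {6, 7}; by pigeonhole those values go to them, so strike 6, 7 from F, H, J.
F has just one choice, so F = 3. Eliminate 3 elsewhere: K, L.
J has just one choice, so J = 10. Eliminate 10 elsewhere: G, K.
Determined: F=3, J=10. The other variables each still have more than one consistent value. That makes 2.

2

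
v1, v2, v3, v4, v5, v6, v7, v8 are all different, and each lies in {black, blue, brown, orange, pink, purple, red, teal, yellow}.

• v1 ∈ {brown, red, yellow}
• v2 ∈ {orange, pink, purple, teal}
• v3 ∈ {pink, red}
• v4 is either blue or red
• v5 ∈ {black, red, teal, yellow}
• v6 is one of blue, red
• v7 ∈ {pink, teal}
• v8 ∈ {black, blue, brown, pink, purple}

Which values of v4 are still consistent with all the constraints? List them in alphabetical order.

v4 and v6 share exactly the 2 values {blue, red}; by pigeonhole those values go to them, so strike blue, red from v1, v3, v5, v8.
v3 has just one choice, so v3 = pink. Eliminate pink elsewhere: v2, v7, v8.
v7's domain is down to {teal}, so v7 = teal. Remove teal from v2, v5.
No further eliminations apply; v4 can still be any of blue, red.

blue, red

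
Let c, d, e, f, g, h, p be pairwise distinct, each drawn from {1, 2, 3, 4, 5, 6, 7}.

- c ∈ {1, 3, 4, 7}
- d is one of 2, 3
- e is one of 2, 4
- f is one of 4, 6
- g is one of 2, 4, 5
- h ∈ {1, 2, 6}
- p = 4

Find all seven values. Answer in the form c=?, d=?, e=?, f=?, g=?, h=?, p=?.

c=7, d=3, e=2, f=6, g=5, h=1, p=4

p has just one choice, so p = 4. Remove 4 from c, e, f, g.
e has just one choice, so e = 2. Strike 2 from d, g, h.
That leaves f = 6. Eliminate 6 elsewhere: h.
g has just one choice, so g = 5.
h has just one choice, so h = 1. Remove 1 from c.
d's domain is down to {3}, so d = 3. Strike 3 from c.
c has just one choice, so c = 7.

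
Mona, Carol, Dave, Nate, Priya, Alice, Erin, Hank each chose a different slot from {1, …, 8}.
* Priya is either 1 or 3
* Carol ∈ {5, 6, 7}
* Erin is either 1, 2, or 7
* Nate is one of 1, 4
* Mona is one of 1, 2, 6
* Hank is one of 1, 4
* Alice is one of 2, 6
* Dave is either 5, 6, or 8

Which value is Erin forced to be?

The 8 variables draw from only 8 values {1, 2, 3, 4, 5, 6, 7, 8}, so each is used; only Priya can be 3, hence Priya = 3.
The 7 still-open variables together cover exactly {1, 2, 4, 5, 6, 7, 8} — 7 values for 7 variables — and 8 appears only in Dave's list, so Dave = 8.
Among the 6 still-open variables, 5 fits only Carol (and all 6 values in {1, 2, 4, 5, 6, 7} must be used), so Carol = 5.
The 5 still-open variables together cover exactly {1, 2, 4, 6, 7} — 5 values for 5 variables — and 7 appears only in Erin's list, so Erin = 7.

7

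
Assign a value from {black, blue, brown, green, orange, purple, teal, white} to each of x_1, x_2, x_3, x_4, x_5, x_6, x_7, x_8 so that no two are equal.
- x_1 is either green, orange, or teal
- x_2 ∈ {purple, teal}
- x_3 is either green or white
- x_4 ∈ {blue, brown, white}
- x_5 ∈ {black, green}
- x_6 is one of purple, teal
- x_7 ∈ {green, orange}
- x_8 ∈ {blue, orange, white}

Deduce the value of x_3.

The 8 variables draw from only 8 values {black, blue, brown, green, orange, purple, teal, white}, so each is used; only x_5 can be black, hence x_5 = black.
The 7 still-open variables together cover exactly {blue, brown, green, orange, purple, teal, white} — 7 values for 7 variables — and brown appears only in x_4's list, so x_4 = brown.
The 6 still-open variables draw from only 6 values {blue, green, orange, purple, teal, white}, so each is used; only x_8 can be blue, hence x_8 = blue.
The 5 still-open variables together cover exactly {green, orange, purple, teal, white} — 5 values for 5 variables — and white appears only in x_3's list, so x_3 = white.

white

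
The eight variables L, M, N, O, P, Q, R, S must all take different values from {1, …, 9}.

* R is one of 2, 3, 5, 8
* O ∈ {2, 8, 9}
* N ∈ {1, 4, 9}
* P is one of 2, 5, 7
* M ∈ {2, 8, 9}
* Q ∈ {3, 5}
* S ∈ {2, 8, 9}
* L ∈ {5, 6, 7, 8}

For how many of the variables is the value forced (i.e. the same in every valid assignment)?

M, O, S share exactly the 3 values {2, 8, 9}; by pigeonhole those values go to them, so strike 2, 8, 9 from L, N, P, R.
Q and R between them cover only {3, 5} — a naked pair. Remove those values from L, P.
P must be 7 (only option left). Eliminate 7 elsewhere: L.
L has just one choice, so L = 6.
Determined: L=6, P=7. The other variables each still have more than one consistent value. That makes 2.

2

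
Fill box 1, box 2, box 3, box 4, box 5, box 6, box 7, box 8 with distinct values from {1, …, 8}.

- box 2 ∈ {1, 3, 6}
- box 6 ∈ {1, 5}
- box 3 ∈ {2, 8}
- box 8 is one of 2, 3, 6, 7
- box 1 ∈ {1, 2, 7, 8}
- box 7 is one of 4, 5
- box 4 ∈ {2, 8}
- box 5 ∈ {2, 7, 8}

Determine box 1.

1

The 8 variables together cover exactly {1, 2, 3, 4, 5, 6, 7, 8} — 8 values for 8 variables — and 4 appears only in box 7's list, so box 7 = 4.
Among the 7 still-open variables, 5 fits only box 6 (and all 7 values in {1, 2, 3, 5, 6, 7, 8} must be used), so box 6 = 5.
The 2 variables box 3 and box 4 are confined to {2, 8}, which locks those values in; drop them from box 1, box 5, box 8.
box 5 has just one choice, so box 5 = 7. Remove 7 from box 1, box 8.
So box 1 = 1.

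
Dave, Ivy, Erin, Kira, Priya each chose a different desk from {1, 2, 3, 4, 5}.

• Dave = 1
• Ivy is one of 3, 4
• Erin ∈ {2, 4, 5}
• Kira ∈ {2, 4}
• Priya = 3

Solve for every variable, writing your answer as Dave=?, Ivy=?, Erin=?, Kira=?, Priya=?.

Dave=1, Ivy=4, Erin=5, Kira=2, Priya=3

Dave has just one choice, so Dave = 1.
That leaves Priya = 3. Strike 3 from Ivy.
Ivy has just one choice, so Ivy = 4. So Erin, Kira can't be 4.
Kira's domain is down to {2}, so Kira = 2. Eliminate 2 elsewhere: Erin.
Erin's domain is down to {5}, so Erin = 5.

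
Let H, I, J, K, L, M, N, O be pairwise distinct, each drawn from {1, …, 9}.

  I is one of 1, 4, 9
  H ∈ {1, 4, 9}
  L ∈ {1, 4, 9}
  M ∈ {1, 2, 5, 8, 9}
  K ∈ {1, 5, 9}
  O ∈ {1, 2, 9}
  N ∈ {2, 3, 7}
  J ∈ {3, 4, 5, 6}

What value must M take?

The 3 variables H, I, L are confined to {1, 4, 9}, which locks those values in; drop them from J, K, M, O.
That leaves K = 5. Eliminate 5 elsewhere: J, M.
O has just one choice, so O = 2. Strike 2 from M, N.
So M = 8.

8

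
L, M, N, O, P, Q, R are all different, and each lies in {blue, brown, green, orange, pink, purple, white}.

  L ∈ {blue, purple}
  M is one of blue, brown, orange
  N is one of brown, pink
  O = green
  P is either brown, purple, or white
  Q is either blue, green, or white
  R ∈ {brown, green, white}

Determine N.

pink

O's domain is down to {green}, so O = green. Strike green from Q, R.
Among the 6 still-open variables, orange fits only M (and all 6 values in {blue, brown, orange, pink, purple, white} must be used), so M = orange.
The 5 still-open variables draw from only 5 values {blue, brown, pink, purple, white}, so each is used; only N can be pink, hence N = pink.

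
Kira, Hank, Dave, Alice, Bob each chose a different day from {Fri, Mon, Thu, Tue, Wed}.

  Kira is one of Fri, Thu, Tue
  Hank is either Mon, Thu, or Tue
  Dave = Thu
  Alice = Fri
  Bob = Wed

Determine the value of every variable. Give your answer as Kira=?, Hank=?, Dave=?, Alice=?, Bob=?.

Kira=Tue, Hank=Mon, Dave=Thu, Alice=Fri, Bob=Wed

Dave has just one choice, so Dave = Thu. Eliminate Thu elsewhere: Kira, Hank.
That leaves Alice = Fri. So Kira can't be Fri.
Bob must be Wed (only option left).
Kira must be Tue (only option left). Strike Tue from Hank.
Hank must be Mon (only option left).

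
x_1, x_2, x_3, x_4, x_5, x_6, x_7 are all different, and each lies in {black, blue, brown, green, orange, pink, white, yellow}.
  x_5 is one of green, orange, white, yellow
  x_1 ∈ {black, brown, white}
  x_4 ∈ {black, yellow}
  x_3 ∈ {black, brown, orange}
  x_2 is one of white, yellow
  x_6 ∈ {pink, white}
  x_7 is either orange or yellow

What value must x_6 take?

pink

The 7 variables draw from only 7 values {black, brown, green, orange, pink, white, yellow}, so each is used; only x_5 can be green, hence x_5 = green.
The 6 still-open variables draw from only 6 values {black, brown, orange, pink, white, yellow}, so each is used; only x_6 can be pink, hence x_6 = pink.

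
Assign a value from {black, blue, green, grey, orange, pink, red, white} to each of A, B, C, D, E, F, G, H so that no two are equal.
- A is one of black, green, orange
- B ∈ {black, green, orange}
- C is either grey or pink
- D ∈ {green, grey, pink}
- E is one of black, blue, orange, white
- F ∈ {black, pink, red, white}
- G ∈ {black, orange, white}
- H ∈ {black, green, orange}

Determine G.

The 8 variables together cover exactly {black, blue, green, grey, orange, pink, red, white} — 8 values for 8 variables — and blue appears only in E's list, so E = blue.
The 7 still-open variables draw from only 7 values {black, green, grey, orange, pink, red, white}, so each is used; only F can be red, hence F = red.
The 6 still-open variables draw from only 6 values {black, green, grey, orange, pink, white}, so each is used; only G can be white, hence G = white.

white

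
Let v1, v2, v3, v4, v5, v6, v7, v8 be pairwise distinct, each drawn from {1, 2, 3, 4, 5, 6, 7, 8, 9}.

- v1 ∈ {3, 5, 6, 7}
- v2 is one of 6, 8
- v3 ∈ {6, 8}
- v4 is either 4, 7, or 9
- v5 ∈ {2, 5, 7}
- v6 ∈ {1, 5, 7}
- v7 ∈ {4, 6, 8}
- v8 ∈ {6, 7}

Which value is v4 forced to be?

The 2 variables v2 and v3 are confined to {6, 8}, which locks those values in; drop them from v1, v7, v8.
v7 must be 4 (only option left). So v4 can't be 4.
v8's domain is down to {7}, so v8 = 7. Eliminate 7 elsewhere: v1, v4, v5, v6.
So v4 = 9.

9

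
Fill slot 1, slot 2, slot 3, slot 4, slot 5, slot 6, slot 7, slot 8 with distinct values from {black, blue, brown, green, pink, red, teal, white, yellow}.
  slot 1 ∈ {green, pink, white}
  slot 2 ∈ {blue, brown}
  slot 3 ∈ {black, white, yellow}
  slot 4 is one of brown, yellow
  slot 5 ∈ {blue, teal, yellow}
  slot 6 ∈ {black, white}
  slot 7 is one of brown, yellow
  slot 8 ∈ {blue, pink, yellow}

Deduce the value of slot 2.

The 8 variables together cover exactly {black, blue, brown, green, pink, teal, white, yellow} — 8 values for 8 variables — and green appears only in slot 1's list, so slot 1 = green.
The 7 still-open variables together cover exactly {black, blue, brown, pink, teal, white, yellow} — 7 values for 7 variables — and pink appears only in slot 8's list, so slot 8 = pink.
The 6 still-open variables together cover exactly {black, blue, brown, teal, white, yellow} — 6 values for 6 variables — and teal appears only in slot 5's list, so slot 5 = teal.
Among the 5 still-open variables, blue fits only slot 2 (and all 5 values in {black, blue, brown, white, yellow} must be used), so slot 2 = blue.

blue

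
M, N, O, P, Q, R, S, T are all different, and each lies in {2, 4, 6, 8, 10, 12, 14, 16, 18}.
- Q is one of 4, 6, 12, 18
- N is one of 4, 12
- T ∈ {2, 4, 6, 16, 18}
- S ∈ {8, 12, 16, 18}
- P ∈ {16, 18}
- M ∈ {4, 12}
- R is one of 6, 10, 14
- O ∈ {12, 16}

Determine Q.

M and N share exactly the 2 values {4, 12}; by pigeonhole those values go to them, so strike 4, 12 from O, Q, S, T.
O has just one choice, so O = 16. Eliminate 16 elsewhere: P, S, T.
P has just one choice, so P = 18. Remove 18 from Q, S, T.
So Q = 6.

6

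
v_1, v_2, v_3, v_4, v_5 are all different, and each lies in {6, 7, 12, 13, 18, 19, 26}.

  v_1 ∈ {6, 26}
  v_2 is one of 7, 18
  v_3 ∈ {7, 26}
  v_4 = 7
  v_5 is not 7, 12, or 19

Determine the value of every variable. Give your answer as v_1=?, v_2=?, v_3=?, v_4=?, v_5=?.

v_1=6, v_2=18, v_3=26, v_4=7, v_5=13

v_4's domain is down to {7}, so v_4 = 7. Eliminate 7 elsewhere: v_2, v_3.
v_2's domain is down to {18}, so v_2 = 18. Remove 18 from v_5.
v_3 has just one choice, so v_3 = 26. So v_1, v_5 can't be 26.
v_1 must be 6 (only option left). Remove 6 from v_5.
That leaves v_5 = 13.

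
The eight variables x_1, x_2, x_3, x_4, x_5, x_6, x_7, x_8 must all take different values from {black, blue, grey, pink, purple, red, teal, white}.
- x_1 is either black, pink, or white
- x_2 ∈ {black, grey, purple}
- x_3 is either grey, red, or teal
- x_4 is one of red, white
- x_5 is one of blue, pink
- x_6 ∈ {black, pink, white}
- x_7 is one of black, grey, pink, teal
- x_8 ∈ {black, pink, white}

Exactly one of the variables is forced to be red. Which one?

The 8 variables together cover exactly {black, blue, grey, pink, purple, red, teal, white} — 8 values for 8 variables — and blue appears only in x_5's list, so x_5 = blue.
The 7 still-open variables draw from only 7 values {black, grey, pink, purple, red, teal, white}, so each is used; only x_2 can be purple, hence x_2 = purple.
x_1, x_6, x_8 between them cover only {black, pink, white} — a naked triple. Remove those values from x_4, x_7.
So red goes to x_4.

x_4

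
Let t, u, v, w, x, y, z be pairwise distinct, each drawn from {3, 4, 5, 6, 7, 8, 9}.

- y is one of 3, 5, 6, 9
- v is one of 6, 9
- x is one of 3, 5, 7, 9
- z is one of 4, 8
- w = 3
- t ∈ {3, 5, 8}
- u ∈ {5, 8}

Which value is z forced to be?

w must be 3 (only option left). Remove 3 from t, x, y.
Among the 6 still-open variables, 4 fits only z (and all 6 values in {4, 5, 6, 7, 8, 9} must be used), so z = 4.

4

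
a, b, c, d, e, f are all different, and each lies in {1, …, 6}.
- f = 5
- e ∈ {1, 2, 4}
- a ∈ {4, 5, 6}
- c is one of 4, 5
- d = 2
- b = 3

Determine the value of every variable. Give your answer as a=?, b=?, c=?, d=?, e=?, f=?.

a=6, b=3, c=4, d=2, e=1, f=5

b has just one choice, so b = 3.
d has just one choice, so d = 2. Strike 2 from e.
f's domain is down to {5}, so f = 5. Strike 5 from a, c.
That leaves c = 4. Remove 4 from a, e.
e has just one choice, so e = 1.
That leaves a = 6.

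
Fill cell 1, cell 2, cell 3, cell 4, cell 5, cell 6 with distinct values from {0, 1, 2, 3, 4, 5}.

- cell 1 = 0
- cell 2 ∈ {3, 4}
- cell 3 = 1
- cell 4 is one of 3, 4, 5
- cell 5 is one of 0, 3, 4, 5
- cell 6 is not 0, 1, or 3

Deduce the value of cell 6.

2

cell 1 has just one choice, so cell 1 = 0. Strike 0 from cell 5.
cell 3's domain is down to {1}, so cell 3 = 1.
Among the 4 still-open variables, 2 fits only cell 6 (and all 4 values in {2, 3, 4, 5} must be used), so cell 6 = 2.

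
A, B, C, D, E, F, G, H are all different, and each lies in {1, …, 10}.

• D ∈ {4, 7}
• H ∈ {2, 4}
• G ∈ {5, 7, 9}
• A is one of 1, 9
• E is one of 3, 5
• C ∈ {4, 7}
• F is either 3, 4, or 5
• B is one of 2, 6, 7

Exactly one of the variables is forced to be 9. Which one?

The 8 variables together cover exactly {1, 2, 3, 4, 5, 6, 7, 9} — 8 values for 8 variables — and 1 appears only in A's list, so A = 1.
Among the 7 still-open variables, 6 fits only B (and all 7 values in {2, 3, 4, 5, 6, 7, 9} must be used), so B = 6.
The 6 still-open variables together cover exactly {2, 3, 4, 5, 7, 9} — 6 values for 6 variables — and 2 appears only in H's list, so H = 2.
Among the 5 still-open variables, 9 fits only G (and all 5 values in {3, 4, 5, 7, 9} must be used), so G = 9.

G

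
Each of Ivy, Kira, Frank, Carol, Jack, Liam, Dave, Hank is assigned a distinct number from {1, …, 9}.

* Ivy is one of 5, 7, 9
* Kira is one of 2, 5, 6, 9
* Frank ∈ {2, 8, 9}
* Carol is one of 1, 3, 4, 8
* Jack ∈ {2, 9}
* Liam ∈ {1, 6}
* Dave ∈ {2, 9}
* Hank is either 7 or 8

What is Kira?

6

Jack and Dave share exactly the 2 values {2, 9}; by pigeonhole those values go to them, so strike 2, 9 from Ivy, Kira, Frank.
Frank must be 8 (only option left). So Carol, Hank can't be 8.
Hank's domain is down to {7}, so Hank = 7. So Ivy can't be 7.
Ivy has just one choice, so Ivy = 5. Remove 5 from Kira.
So Kira = 6.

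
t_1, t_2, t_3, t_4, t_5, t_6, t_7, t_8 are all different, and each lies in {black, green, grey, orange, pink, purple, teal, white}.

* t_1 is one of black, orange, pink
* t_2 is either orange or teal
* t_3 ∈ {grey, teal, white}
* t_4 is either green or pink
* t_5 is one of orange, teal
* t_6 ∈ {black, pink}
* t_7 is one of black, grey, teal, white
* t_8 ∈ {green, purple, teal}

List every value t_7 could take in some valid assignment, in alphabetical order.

grey, white

Among the 8 variables, purple fits only t_8 (and all 8 values in {black, green, grey, orange, pink, purple, teal, white} must be used), so t_8 = purple.
The 7 still-open variables together cover exactly {black, green, grey, orange, pink, teal, white} — 7 values for 7 variables — and green appears only in t_4's list, so t_4 = green.
The 2 variables t_2 and t_5 are confined to {orange, teal}, which locks those values in; drop them from t_1, t_3, t_7.
t_1 and t_6 share exactly the 2 values {black, pink}; by pigeonhole those values go to them, so strike black, pink from t_7.
No further eliminations apply; t_7 can still be any of grey, white.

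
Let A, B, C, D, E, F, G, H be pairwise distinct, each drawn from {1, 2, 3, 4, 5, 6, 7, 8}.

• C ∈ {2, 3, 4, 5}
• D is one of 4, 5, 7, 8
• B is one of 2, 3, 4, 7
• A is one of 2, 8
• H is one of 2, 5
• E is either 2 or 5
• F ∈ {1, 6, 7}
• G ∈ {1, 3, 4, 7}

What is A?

The 8 variables together cover exactly {1, 2, 3, 4, 5, 6, 7, 8} — 8 values for 8 variables — and 6 appears only in F's list, so F = 6.
The 7 still-open variables together cover exactly {1, 2, 3, 4, 5, 7, 8} — 7 values for 7 variables — and 1 appears only in G's list, so G = 1.
E and H between them cover only {2, 5} — a naked pair. Remove those values from A, B, C, D.
So A = 8.

8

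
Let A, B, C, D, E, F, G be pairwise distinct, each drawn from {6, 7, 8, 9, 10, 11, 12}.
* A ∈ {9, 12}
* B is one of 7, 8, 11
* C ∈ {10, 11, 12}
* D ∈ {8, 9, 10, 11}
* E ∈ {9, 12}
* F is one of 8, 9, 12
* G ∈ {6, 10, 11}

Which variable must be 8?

F

The 7 variables together cover exactly {6, 7, 8, 9, 10, 11, 12} — 7 values for 7 variables — and 6 appears only in G's list, so G = 6.
Among the 6 still-open variables, 7 fits only B (and all 6 values in {7, 8, 9, 10, 11, 12} must be used), so B = 7.
The 2 variables A and E are confined to {9, 12}, which locks those values in; drop them from C, D, F.
So 8 goes to F.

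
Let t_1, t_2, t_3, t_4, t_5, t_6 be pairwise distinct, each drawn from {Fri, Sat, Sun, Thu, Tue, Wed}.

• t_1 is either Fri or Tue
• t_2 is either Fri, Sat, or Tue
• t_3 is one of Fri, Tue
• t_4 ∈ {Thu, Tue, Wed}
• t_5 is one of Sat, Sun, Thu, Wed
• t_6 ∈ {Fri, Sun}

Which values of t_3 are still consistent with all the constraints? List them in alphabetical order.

t_1 and t_3 share exactly the 2 values {Fri, Tue}; by pigeonhole those values go to them, so strike Fri, Tue from t_2, t_4, t_6.
t_2 must be Sat (only option left). So t_5 can't be Sat.
t_6 has just one choice, so t_6 = Sun. So t_5 can't be Sun.
No further eliminations apply; t_3 can still be any of Fri, Tue.

Fri, Tue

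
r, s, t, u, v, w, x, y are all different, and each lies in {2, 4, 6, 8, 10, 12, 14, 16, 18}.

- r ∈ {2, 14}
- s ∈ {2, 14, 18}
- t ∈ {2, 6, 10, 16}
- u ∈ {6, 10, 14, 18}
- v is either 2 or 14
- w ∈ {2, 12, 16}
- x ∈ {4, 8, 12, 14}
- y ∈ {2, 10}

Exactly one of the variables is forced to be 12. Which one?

w

r and v share exactly the 2 values {2, 14}; by pigeonhole those values go to them, so strike 2, 14 from s, t, u, w, x, y.
s must be 18 (only option left). Strike 18 from u.
y has just one choice, so y = 10. So t, u can't be 10.
u's domain is down to {6}, so u = 6. Strike 6 from t.
t has just one choice, so t = 16. Strike 16 from w.
So 12 goes to w.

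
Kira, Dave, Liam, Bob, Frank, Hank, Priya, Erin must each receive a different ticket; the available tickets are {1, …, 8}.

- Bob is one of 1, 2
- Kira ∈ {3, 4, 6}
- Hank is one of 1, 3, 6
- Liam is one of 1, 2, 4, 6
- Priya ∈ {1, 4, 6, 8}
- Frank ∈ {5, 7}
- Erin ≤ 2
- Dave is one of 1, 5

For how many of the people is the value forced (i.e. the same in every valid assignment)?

The 8 variables together cover exactly {1, 2, 3, 4, 5, 6, 7, 8} — 8 values for 8 variables — and 7 appears only in Frank's list, so Frank = 7.
The 7 still-open variables together cover exactly {1, 2, 3, 4, 5, 6, 8} — 7 values for 7 variables — and 5 appears only in Dave's list, so Dave = 5.
The 6 still-open variables together cover exactly {1, 2, 3, 4, 6, 8} — 6 values for 6 variables — and 8 appears only in Priya's list, so Priya = 8.
Bob and Erin between them cover only {1, 2} — a naked pair. Remove those values from Liam, Hank.
Determined: Dave=5, Frank=7, Priya=8. The other people each still have more than one consistent value. That makes 3.

3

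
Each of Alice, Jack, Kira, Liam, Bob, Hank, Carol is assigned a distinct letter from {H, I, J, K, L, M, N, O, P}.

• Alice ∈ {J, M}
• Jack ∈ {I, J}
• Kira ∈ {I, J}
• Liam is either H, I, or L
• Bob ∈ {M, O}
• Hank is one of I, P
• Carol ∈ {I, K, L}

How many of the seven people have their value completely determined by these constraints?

Jack and Kira between them cover only {I, J} — a naked pair. Remove those values from Alice, Liam, Hank, Carol.
Alice must be M (only option left). Strike M from Bob.
That leaves Bob = O.
That leaves Hank = P.
Determined: Alice=M, Bob=O, Hank=P. The other people each still have more than one consistent value. That makes 3.

3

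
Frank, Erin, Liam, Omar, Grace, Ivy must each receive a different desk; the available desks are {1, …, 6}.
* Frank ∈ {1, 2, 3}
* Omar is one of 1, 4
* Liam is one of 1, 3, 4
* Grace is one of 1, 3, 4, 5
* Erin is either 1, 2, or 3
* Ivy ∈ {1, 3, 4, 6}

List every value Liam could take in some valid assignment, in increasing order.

1, 3, 4

The 6 variables together cover exactly {1, 2, 3, 4, 5, 6} — 6 values for 6 variables — and 5 appears only in Grace's list, so Grace = 5.
The 5 still-open variables together cover exactly {1, 2, 3, 4, 6} — 5 values for 5 variables — and 6 appears only in Ivy's list, so Ivy = 6.
No further eliminations apply; Liam can still be any of 1, 3, 4.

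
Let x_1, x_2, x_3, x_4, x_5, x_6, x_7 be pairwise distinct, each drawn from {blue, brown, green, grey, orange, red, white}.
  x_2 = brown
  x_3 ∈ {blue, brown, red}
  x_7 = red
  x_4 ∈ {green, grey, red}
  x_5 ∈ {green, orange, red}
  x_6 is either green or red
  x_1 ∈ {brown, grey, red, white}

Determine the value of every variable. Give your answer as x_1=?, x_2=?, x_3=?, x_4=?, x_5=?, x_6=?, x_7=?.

x_2 must be brown (only option left). Remove brown from x_1, x_3.
That leaves x_7 = red. Remove red from x_1, x_3, x_4, x_5, x_6.
x_3 has just one choice, so x_3 = blue.
x_6 must be green (only option left). Remove green from x_4, x_5.
x_4 has just one choice, so x_4 = grey. Remove grey from x_1.
x_5's domain is down to {orange}, so x_5 = orange.
That leaves x_1 = white.

x_1=white, x_2=brown, x_3=blue, x_4=grey, x_5=orange, x_6=green, x_7=red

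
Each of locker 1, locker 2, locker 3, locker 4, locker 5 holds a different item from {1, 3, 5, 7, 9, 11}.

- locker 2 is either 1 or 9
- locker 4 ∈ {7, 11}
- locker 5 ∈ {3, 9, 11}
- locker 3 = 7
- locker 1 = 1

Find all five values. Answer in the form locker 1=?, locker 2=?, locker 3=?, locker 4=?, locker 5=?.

locker 1's domain is down to {1}, so locker 1 = 1. So locker 2 can't be 1.
That leaves locker 2 = 9. Remove 9 from locker 5.
That leaves locker 3 = 7. Remove 7 from locker 4.
locker 4's domain is down to {11}, so locker 4 = 11. Remove 11 from locker 5.
locker 5 has just one choice, so locker 5 = 3.

locker 1=1, locker 2=9, locker 3=7, locker 4=11, locker 5=3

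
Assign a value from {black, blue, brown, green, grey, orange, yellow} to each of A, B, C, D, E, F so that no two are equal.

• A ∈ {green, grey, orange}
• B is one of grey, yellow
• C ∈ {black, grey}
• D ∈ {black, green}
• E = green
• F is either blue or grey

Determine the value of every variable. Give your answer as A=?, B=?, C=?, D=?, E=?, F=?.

E must be green (only option left). Strike green from A, D.
That leaves D = black. Eliminate black elsewhere: C.
C's domain is down to {grey}, so C = grey. Remove grey from A, B, F.
F's domain is down to {blue}, so F = blue.
A's domain is down to {orange}, so A = orange.
B has just one choice, so B = yellow.

A=orange, B=yellow, C=grey, D=black, E=green, F=blue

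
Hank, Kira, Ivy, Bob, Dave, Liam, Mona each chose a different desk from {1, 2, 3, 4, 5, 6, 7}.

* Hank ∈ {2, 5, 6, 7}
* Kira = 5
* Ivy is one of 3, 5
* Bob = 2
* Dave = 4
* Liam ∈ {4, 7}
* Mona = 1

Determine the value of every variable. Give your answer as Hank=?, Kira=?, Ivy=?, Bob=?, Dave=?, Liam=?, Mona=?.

Kira must be 5 (only option left). Strike 5 from Hank, Ivy.
Ivy must be 3 (only option left).
Bob has just one choice, so Bob = 2. Strike 2 from Hank.
Dave has just one choice, so Dave = 4. So Liam can't be 4.
Liam must be 7 (only option left). Eliminate 7 elsewhere: Hank.
Mona's domain is down to {1}, so Mona = 1.
Hank must be 6 (only option left).

Hank=6, Kira=5, Ivy=3, Bob=2, Dave=4, Liam=7, Mona=1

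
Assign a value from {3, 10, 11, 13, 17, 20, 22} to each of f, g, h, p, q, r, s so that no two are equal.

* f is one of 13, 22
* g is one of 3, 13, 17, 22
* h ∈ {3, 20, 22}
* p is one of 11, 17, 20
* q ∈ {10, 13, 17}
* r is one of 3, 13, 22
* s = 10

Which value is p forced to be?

11

s's domain is down to {10}, so s = 10. Remove 10 from q.
Among the 6 still-open variables, 11 fits only p (and all 6 values in {3, 11, 13, 17, 20, 22} must be used), so p = 11.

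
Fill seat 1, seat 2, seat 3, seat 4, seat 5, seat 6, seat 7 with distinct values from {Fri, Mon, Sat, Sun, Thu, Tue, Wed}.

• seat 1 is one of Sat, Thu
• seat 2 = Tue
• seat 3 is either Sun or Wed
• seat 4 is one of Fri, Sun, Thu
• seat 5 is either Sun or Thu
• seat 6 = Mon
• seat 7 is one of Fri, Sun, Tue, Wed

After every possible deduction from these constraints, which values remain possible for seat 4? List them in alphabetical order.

Fri, Sun, Thu

seat 2 must be Tue (only option left). Strike Tue from seat 7.
seat 6 has just one choice, so seat 6 = Mon.
The 5 still-open variables draw from only 5 values {Fri, Sat, Sun, Thu, Wed}, so each is used; only seat 1 can be Sat, hence seat 1 = Sat.
No further eliminations apply; seat 4 can still be any of Fri, Sun, Thu.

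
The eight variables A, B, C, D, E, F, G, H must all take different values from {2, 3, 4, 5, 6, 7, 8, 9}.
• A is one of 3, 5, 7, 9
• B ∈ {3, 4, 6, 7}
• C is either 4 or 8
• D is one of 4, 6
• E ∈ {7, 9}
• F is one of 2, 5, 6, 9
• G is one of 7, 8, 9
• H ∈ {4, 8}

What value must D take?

6

Among the 8 variables, 2 fits only F (and all 8 values in {2, 3, 4, 5, 6, 7, 8, 9} must be used), so F = 2.
Among the 7 still-open variables, 5 fits only A (and all 7 values in {3, 4, 5, 6, 7, 8, 9} must be used), so A = 5.
The 6 still-open variables draw from only 6 values {3, 4, 6, 7, 8, 9}, so each is used; only B can be 3, hence B = 3.
Among the 5 still-open variables, 6 fits only D (and all 5 values in {4, 6, 7, 8, 9} must be used), so D = 6.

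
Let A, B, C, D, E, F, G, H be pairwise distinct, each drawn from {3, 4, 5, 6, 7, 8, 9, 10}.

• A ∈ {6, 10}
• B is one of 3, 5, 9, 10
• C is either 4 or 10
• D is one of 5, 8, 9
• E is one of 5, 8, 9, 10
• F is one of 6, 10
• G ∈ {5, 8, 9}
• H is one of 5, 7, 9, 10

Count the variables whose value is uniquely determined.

3

The 8 variables draw from only 8 values {3, 4, 5, 6, 7, 8, 9, 10}, so each is used; only B can be 3, hence B = 3.
Among the 7 still-open variables, 4 fits only C (and all 7 values in {4, 5, 6, 7, 8, 9, 10} must be used), so C = 4.
The 6 still-open variables together cover exactly {5, 6, 7, 8, 9, 10} — 6 values for 6 variables — and 7 appears only in H's list, so H = 7.
A and F between them cover only {6, 10} — a naked pair. Remove those values from E.
Determined: B=3, C=4, H=7. The other variables each still have more than one consistent value. That makes 3.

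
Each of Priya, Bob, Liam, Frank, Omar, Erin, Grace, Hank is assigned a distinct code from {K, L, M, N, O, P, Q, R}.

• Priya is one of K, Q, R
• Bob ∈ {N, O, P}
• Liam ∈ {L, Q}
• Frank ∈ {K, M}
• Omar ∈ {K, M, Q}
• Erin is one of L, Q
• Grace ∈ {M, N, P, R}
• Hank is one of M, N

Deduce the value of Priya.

The 8 variables together cover exactly {K, L, M, N, O, P, Q, R} — 8 values for 8 variables — and O appears only in Bob's list, so Bob = O.
The 7 still-open variables together cover exactly {K, L, M, N, P, Q, R} — 7 values for 7 variables — and P appears only in Grace's list, so Grace = P.
The 6 still-open variables draw from only 6 values {K, L, M, N, Q, R}, so each is used; only Hank can be N, hence Hank = N.
The 5 still-open variables together cover exactly {K, L, M, Q, R} — 5 values for 5 variables — and R appears only in Priya's list, so Priya = R.

R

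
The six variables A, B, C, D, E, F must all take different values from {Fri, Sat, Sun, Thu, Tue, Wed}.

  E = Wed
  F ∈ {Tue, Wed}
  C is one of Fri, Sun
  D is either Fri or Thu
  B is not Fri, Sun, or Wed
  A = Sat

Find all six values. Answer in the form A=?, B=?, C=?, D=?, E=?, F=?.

A's domain is down to {Sat}, so A = Sat. So B can't be Sat.
That leaves E = Wed. Remove Wed from F.
F's domain is down to {Tue}, so F = Tue. Remove Tue from B.
B must be Thu (only option left). Remove Thu from D.
D has just one choice, so D = Fri. Eliminate Fri elsewhere: C.
C's domain is down to {Sun}, so C = Sun.

A=Sat, B=Thu, C=Sun, D=Fri, E=Wed, F=Tue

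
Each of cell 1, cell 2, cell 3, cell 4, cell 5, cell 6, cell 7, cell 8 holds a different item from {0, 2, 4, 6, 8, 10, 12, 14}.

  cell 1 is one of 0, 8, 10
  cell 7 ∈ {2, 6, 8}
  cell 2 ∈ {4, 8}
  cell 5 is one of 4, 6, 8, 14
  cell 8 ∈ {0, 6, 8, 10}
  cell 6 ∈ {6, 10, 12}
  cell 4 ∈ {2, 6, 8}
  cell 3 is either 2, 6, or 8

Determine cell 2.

4

Among the 8 variables, 12 fits only cell 6 (and all 8 values in {0, 2, 4, 6, 8, 10, 12, 14} must be used), so cell 6 = 12.
The 7 still-open variables draw from only 7 values {0, 2, 4, 6, 8, 10, 14}, so each is used; only cell 5 can be 14, hence cell 5 = 14.
The 6 still-open variables together cover exactly {0, 2, 4, 6, 8, 10} — 6 values for 6 variables — and 4 appears only in cell 2's list, so cell 2 = 4.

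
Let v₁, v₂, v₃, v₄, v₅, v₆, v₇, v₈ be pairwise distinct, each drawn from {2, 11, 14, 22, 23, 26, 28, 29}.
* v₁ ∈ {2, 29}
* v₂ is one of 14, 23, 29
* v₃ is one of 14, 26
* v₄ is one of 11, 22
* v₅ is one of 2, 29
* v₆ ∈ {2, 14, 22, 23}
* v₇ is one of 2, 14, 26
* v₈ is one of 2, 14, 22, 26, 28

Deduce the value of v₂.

23

The 8 variables draw from only 8 values {2, 11, 14, 22, 23, 26, 28, 29}, so each is used; only v₄ can be 11, hence v₄ = 11.
The 7 still-open variables together cover exactly {2, 14, 22, 23, 26, 28, 29} — 7 values for 7 variables — and 28 appears only in v₈'s list, so v₈ = 28.
The 6 still-open variables together cover exactly {2, 14, 22, 23, 26, 29} — 6 values for 6 variables — and 22 appears only in v₆'s list, so v₆ = 22.
Among the 5 still-open variables, 23 fits only v₂ (and all 5 values in {2, 14, 23, 26, 29} must be used), so v₂ = 23.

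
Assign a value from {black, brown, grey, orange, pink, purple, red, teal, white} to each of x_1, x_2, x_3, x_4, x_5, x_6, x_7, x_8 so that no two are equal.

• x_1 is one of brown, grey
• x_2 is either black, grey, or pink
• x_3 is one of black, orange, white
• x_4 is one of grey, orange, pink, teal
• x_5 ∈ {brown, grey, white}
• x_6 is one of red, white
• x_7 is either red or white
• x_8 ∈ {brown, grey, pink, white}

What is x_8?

The 8 variables draw from only 8 values {black, brown, grey, orange, pink, red, teal, white}, so each is used; only x_4 can be teal, hence x_4 = teal.
The 7 still-open variables draw from only 7 values {black, brown, grey, orange, pink, red, white}, so each is used; only x_3 can be orange, hence x_3 = orange.
The 6 still-open variables together cover exactly {black, brown, grey, pink, red, white} — 6 values for 6 variables — and black appears only in x_2's list, so x_2 = black.
Among the 5 still-open variables, pink fits only x_8 (and all 5 values in {brown, grey, pink, red, white} must be used), so x_8 = pink.

pink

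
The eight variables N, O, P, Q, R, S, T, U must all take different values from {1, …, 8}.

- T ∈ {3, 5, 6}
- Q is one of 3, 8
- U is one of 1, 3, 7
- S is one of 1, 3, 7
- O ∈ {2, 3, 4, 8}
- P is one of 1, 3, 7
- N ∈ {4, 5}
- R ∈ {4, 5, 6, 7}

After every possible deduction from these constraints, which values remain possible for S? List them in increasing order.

Among the 8 variables, 2 fits only O (and all 8 values in {1, 2, 3, 4, 5, 6, 7, 8} must be used), so O = 2.
The 7 still-open variables together cover exactly {1, 3, 4, 5, 6, 7, 8} — 7 values for 7 variables — and 8 appears only in Q's list, so Q = 8.
P, S, U share exactly the 3 values {1, 3, 7}; by pigeonhole those values go to them, so strike 1, 3, 7 from R, T.
No further eliminations apply; S can still be any of 1, 3, 7.

1, 3, 7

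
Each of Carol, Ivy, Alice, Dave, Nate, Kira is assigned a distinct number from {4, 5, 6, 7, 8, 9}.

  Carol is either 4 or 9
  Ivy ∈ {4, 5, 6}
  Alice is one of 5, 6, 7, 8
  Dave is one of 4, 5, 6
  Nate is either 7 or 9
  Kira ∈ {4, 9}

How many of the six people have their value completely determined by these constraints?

Among the 6 variables, 8 fits only Alice (and all 6 values in {4, 5, 6, 7, 8, 9} must be used), so Alice = 8.
The 5 still-open variables together cover exactly {4, 5, 6, 7, 9} — 5 values for 5 variables — and 7 appears only in Nate's list, so Nate = 7.
Carol and Kira between them cover only {4, 9} — a naked pair. Remove those values from Ivy, Dave.
Determined: Alice=8, Nate=7. The other people each still have more than one consistent value. That makes 2.

2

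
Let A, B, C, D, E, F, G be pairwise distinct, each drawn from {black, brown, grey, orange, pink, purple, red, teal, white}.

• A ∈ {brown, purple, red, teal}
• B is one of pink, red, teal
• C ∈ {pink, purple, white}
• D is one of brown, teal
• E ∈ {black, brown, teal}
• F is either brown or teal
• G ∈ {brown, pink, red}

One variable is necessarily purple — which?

A

The 7 variables together cover exactly {black, brown, pink, purple, red, teal, white} — 7 values for 7 variables — and black appears only in E's list, so E = black.
Among the 6 still-open variables, white fits only C (and all 6 values in {brown, pink, purple, red, teal, white} must be used), so C = white.
The 5 still-open variables together cover exactly {brown, pink, purple, red, teal} — 5 values for 5 variables — and purple appears only in A's list, so A = purple.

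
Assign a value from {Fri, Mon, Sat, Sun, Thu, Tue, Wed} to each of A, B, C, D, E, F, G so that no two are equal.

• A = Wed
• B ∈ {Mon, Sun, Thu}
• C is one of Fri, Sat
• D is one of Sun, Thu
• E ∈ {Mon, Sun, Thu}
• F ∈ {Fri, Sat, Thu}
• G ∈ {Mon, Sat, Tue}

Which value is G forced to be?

Tue

A's domain is down to {Wed}, so A = Wed.
Among the 6 still-open variables, Tue fits only G (and all 6 values in {Fri, Mon, Sat, Sun, Thu, Tue} must be used), so G = Tue.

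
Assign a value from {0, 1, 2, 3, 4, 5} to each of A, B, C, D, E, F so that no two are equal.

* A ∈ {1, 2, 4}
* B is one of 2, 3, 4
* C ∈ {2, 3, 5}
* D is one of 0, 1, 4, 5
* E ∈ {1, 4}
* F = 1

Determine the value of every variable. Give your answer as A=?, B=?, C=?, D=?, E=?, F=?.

A=2, B=3, C=5, D=0, E=4, F=1

F has just one choice, so F = 1. Remove 1 from A, D, E.
That leaves E = 4. So A, B, D can't be 4.
That leaves A = 2. So B, C can't be 2.
B's domain is down to {3}, so B = 3. So C can't be 3.
That leaves C = 5. So D can't be 5.
That leaves D = 0.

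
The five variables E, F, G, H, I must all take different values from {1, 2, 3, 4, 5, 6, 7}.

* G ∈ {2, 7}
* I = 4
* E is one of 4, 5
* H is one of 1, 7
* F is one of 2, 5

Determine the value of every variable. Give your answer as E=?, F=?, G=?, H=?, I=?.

E=5, F=2, G=7, H=1, I=4

I has just one choice, so I = 4. Strike 4 from E.
E's domain is down to {5}, so E = 5. Strike 5 from F.
F's domain is down to {2}, so F = 2. Strike 2 from G.
G has just one choice, so G = 7. So H can't be 7.
H has just one choice, so H = 1.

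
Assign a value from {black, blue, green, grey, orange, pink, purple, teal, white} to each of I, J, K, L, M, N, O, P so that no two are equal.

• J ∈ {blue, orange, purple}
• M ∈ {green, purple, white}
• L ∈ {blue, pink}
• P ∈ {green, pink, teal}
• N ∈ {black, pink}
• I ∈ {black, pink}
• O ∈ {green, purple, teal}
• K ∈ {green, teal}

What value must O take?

purple

The 8 variables draw from only 8 values {black, blue, green, orange, pink, purple, teal, white}, so each is used; only J can be orange, hence J = orange.
The 7 still-open variables draw from only 7 values {black, blue, green, pink, purple, teal, white}, so each is used; only L can be blue, hence L = blue.
The 6 still-open variables together cover exactly {black, green, pink, purple, teal, white} — 6 values for 6 variables — and white appears only in M's list, so M = white.
Among the 5 still-open variables, purple fits only O (and all 5 values in {black, green, pink, purple, teal} must be used), so O = purple.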